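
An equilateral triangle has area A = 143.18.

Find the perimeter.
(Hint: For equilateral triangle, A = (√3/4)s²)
A = (√3/4)s²  ⇒  s² = 4A/√3 = 4·143.18/√3 = 572.72/1.73205 ≈ 330.66
s ≈ √330.66 ≈ 18.1841
Perimeter = 3s ≈ 3·18.1841 ≈ 54.5522

Perimeter = 54.55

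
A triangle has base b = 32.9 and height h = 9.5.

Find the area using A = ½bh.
A = ½·b·h = ½·32.9·9.5 = ½·312.55 = 156.275

Area = 156.275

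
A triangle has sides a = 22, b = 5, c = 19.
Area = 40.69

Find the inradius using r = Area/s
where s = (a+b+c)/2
s = (22 + 5 + 19)/2 = 46/2 = 23
r = Area/s = 40.69/23 ≈ 1.76913

r = 1.769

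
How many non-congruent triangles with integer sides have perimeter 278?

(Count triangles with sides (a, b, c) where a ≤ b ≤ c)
Let a ≤ b ≤ c with a + b + c = 278. The only binding inequality is a + b > c, i.e. 278 − c > c, so c < 278/2; and c ≥ 278/3 since c is the largest side.
So 93 ≤ c ≤ 138. For each c, b runs from ⌈(278 − c)/2⌉ up to c (then a = 278 − b − c satisfies 1 ≤ a ≤ b automatically), giving c − ⌈(278 − c)/2⌉ + 1 choices.
Summing over c: 1 + 3 + 4 + 6 + … + 67 + 69  (46 terms, c = 93, …, 138) = 1610
Check (closed form: nearest integer to p²/48 for even p, (p+3)²/48 for odd p): 278²/48 = 77284/48 ≈ 1610.08 → 1610

1610 triangles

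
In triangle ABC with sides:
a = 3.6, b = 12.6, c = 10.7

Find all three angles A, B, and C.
Law of cosines for each angle (a² = 12.96, b² = 158.76, c² = 114.49):
cos(A) = (b² + c² − a²)/(2bc) = (158.76 + 114.49 − 12.96)/(2·12.6·10.7) = 260.29/269.64 ≈ 0.965324  ⇒  A ≈ 15.1326°
cos(B) = (a² + c² − b²)/(2ac) = (12.96 + 114.49 − 158.76)/(2·3.6·10.7) = -31.31/77.04 ≈ -0.406412  ⇒  B ≈ 113.98°
cos(C) = (a² + b² − c²)/(2ab) = (12.96 + 158.76 − 114.49)/(2·3.6·12.6) = 57.23/90.72 ≈ 0.630842  ⇒  C ≈ 50.8877°
Check: A + B + C ≈ 180°

A = 15.13°, B = 114°, C = 50.89°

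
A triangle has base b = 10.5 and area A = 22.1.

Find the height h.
A = ½·b·h  ⇒  h = 2A/b = 2·22.1/10.5 = 44.2/10.5 ≈ 4.20952

h = 4.21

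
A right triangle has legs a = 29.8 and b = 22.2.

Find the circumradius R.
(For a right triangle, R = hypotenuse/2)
Hypotenuse c = √(a² + b²) = √(888.04 + 492.84) = √1380.88 ≈ 37.1602
R = c/2 ≈ 37.1602/2 ≈ 18.5801

R = 18.58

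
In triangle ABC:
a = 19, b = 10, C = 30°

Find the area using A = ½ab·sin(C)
A = ½·a·b·sin(C) = ½·19·10·sin(30°)
sin(30°) ≈ 0.5
A ≈ ½·190·0.5 = 95·0.5 ≈ 47.5

Area = 47.5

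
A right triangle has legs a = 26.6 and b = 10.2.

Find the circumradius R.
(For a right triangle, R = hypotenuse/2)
Hypotenuse c = √(a² + b²) = √(707.56 + 104.04) = √811.6 ≈ 28.4886
R = c/2 ≈ 28.4886/2 ≈ 14.2443

R = 14.24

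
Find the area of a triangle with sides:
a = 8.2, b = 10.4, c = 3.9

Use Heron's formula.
s = (8.2 + 10.4 + 3.9)/2 = 22.5/2 = 11.25
s − a = 3.05, s − b = 0.85, s − c = 7.35
s(s−a)(s−b)(s−c) = 11.25·3.05·0.85·7.35 ≈ 214.367
Area = √214.367 ≈ 14.6413

Area = 14.64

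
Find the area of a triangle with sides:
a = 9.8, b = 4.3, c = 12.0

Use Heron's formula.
s = (9.8 + 4.3 + 12.0)/2 = 26.1/2 = 13.05
s − a = 3.25, s − b = 8.75, s − c = 1.05
s(s−a)(s−b)(s−c) = 13.05·3.25·8.75·1.05 ≈ 389.665
Area = √389.665 ≈ 19.7399

Area = 19.74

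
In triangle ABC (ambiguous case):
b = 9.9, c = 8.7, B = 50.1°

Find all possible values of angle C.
b/sin(B) = c/sin(C)  ⇒  sin(C) = c·sin(B)/b = 8.7·sin(50.1°)/9.9
sin(50.1°) ≈ 0.767165
sin(C) ≈ 8.7·0.767165/9.9 ≈ 6.67434/9.9 ≈ 0.674175
Candidate 1: C₁ = arcsin(0.674175) ≈ 42.3902°  →  A = 180° − 50.1° − 42.3902° ≈ 87.5098° > 0, valid
Candidate 2: C₂ = 180° − C₁ ≈ 137.61°  →  A = 180° − 50.1° − 137.61° ≈ -7.7098° ≤ 0, not a valid triangle

C = 42.39° (one solution)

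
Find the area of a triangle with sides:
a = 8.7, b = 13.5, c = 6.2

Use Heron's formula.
s = (8.7 + 13.5 + 6.2)/2 = 28.4/2 = 14.2
s − a = 5.5, s − b = 0.7, s − c = 8
s(s−a)(s−b)(s−c) = 14.2·5.5·0.7·8 ≈ 437.36
Area = √437.36 ≈ 20.9132

Area = 20.91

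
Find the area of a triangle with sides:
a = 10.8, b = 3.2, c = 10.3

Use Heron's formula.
s = (10.8 + 3.2 + 10.3)/2 = 24.3/2 = 12.15
s − a = 1.35, s − b = 8.95, s − c = 1.85
s(s−a)(s−b)(s−c) = 12.15·1.35·8.95·1.85 ≈ 271.584
Area = √271.584 ≈ 16.4798

Area = 16.48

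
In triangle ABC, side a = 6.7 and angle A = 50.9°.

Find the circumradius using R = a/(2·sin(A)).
R = a/(2·sin(A)) = 6.7/(2·sin(50.9°))
sin(50.9°) ≈ 0.776046
R ≈ 6.7/(2·0.776046) = 6.7/1.55209 ≈ 4.31675

R = 4.317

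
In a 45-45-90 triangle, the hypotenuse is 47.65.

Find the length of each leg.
In a 45-45-90 triangle hypotenuse = leg·√2, so leg = hypotenuse/√2.
Leg = 47.65/√2 ≈ 47.65/1.41421 ≈ 33.6936

Each leg = 33.69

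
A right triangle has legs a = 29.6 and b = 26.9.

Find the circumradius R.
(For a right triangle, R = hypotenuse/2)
Hypotenuse c = √(a² + b²) = √(876.16 + 723.61) = √1599.77 ≈ 39.9971
R = c/2 ≈ 39.9971/2 ≈ 19.9986

R = 20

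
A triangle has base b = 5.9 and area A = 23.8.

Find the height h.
A = ½·b·h  ⇒  h = 2A/b = 2·23.8/5.9 = 47.6/5.9 ≈ 8.0678

h = 8.068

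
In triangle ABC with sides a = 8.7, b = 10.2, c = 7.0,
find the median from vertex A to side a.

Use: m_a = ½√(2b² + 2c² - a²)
m_a = ½√(2·10.2² + 2·7.0² − 8.7²) = ½√(2·104.04 + 2·49 − 75.69) = ½√(208.08 + 98 − 75.69) = ½√230.39
√230.39 ≈ 15.1786, so m_a ≈ 7.5893

m_a = 7.589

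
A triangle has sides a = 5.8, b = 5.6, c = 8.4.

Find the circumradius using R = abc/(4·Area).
First find the area with Heron's formula.
s = (5.8 + 5.6 + 8.4)/2 = 9.9
Area = √(s(s−a)(s−b)(s−c)) = √(9.9·4.1·4.3·1.5) ≈ √261.805 ≈ 16.1804
abc = 5.8·5.6·8.4 = 272.832
R = abc/(4·Area) ≈ 272.832/(4·16.1804) = 272.832/64.7216 ≈ 4.21547

R = 4.215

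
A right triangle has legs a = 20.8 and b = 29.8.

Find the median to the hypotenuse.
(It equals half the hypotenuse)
Hypotenuse c = √(a² + b²) = √(432.64 + 888.04) = √1320.68 ≈ 36.3412
Median to hypotenuse = c/2 ≈ 36.3412/2 ≈ 18.1706

Median = 18.17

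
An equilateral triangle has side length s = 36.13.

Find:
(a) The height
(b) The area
(a) The height splits the triangle into two 30-60-90 halves: h = s·√3/2 = 36.13·1.73205/2 ≈ 62.579/2 ≈ 31.2895
(b) Area = (√3/4)·s² = (√3/4)·36.13² = (√3/4)·1305.3769 ≈ 0.433013·1305.3769 ≈ 565.245

Height = 31.29, Area = 565.2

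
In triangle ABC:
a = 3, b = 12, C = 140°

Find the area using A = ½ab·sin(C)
A = ½·a·b·sin(C) = ½·3·12·sin(140°)
sin(140°) ≈ 0.642788
A ≈ ½·36·0.642788 = 18·0.642788 ≈ 11.5702

Area = 11.57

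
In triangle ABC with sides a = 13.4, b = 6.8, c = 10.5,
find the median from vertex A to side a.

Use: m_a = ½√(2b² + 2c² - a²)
m_a = ½√(2·6.8² + 2·10.5² − 13.4²) = ½√(2·46.24 + 2·110.25 − 179.56) = ½√(92.48 + 220.5 − 179.56) = ½√133.42
√133.42 ≈ 11.5508, so m_a ≈ 5.77538

m_a = 5.775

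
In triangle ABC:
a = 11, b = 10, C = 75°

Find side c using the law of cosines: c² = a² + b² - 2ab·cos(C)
c² = 11² + 10² − 2·11·10·cos(75°)
cos(75°) ≈ 0.258819
c² ≈ 121 + 100 − 220·(0.258819) ≈ 221 − 56.9402 ≈ 164.06
c ≈ √164.06 ≈ 12.8086

c = 12.81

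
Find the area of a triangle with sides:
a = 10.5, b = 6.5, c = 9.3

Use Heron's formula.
s = (10.5 + 6.5 + 9.3)/2 = 26.3/2 = 13.15
s − a = 2.65, s − b = 6.65, s − c = 3.85
s(s−a)(s−b)(s−c) = 13.15·2.65·6.65·3.85 ≈ 892.183
Area = √892.183 ≈ 29.8694

Area = 29.87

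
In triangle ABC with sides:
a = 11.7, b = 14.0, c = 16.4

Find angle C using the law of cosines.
c² = a² + b² − 2ab·cos(C)  ⇒  cos(C) = (a² + b² − c²)/(2ab)
cos(C) = (11.7² + 14.0² − 16.4²)/(2·11.7·14.0) = (136.89 + 196 − 268.96)/327.6 = 63.93/327.6 ≈ 0.195147
C = arccos(0.195147) ≈ 78.7467°

C = 78.75°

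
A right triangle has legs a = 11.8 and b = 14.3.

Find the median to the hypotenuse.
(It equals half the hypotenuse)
Hypotenuse c = √(a² + b²) = √(139.24 + 204.49) = √343.73 ≈ 18.54
Median to hypotenuse = c/2 ≈ 18.54/2 ≈ 9.26998

Median = 9.27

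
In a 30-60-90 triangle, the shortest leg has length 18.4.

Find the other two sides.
In a 30-60-90 triangle the sides are in ratio 1 : √3 : 2 (short leg : long leg : hypotenuse).
Long leg = 18.4·√3 ≈ 18.4·1.73205 ≈ 31.8697
Hypotenuse = 2·18.4 = 36.8

Long leg = 18.4√3 = 31.87, Hypotenuse = 36.8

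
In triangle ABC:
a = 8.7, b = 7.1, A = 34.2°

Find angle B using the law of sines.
a/sin(A) = b/sin(B)  ⇒  sin(B) = b·sin(A)/a = 7.1·sin(34.2°)/8.7
sin(34.2°) ≈ 0.562083
sin(B) ≈ 7.1·0.562083/8.7 ≈ 3.99079/8.7 ≈ 0.458712
B = arcsin(0.458712) ≈ 27.304°
(Since b ≤ a we need B ≤ A, so the obtuse alternative 180° − 27.304° ≈ 152.696° is rejected.)

B = 27.3°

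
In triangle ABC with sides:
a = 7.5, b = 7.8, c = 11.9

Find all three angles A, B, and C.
Law of cosines for each angle (a² = 56.25, b² = 60.84, c² = 141.61):
cos(A) = (b² + c² − a²)/(2bc) = (60.84 + 141.61 − 56.25)/(2·7.8·11.9) = 146.2/185.64 ≈ 0.787546  ⇒  A ≈ 38.0433°
cos(B) = (a² + c² − b²)/(2ac) = (56.25 + 141.61 − 60.84)/(2·7.5·11.9) = 137.02/178.5 ≈ 0.767619  ⇒  B ≈ 39.8594°
cos(C) = (a² + b² − c²)/(2ab) = (56.25 + 60.84 − 141.61)/(2·7.5·7.8) = -24.52/117 ≈ -0.209573  ⇒  C ≈ 102.097°
Check: A + B + C ≈ 180°

A = 38.04°, B = 39.86°, C = 102.1°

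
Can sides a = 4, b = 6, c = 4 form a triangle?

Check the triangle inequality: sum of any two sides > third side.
a + b vs c: 4 + 6 = 10 > 4  ✓
a + c vs b: 4 + 4 = 8 > 6  ✓
b + c vs a: 6 + 4 = 10 > 4  ✓

Yes, triangle inequality satisfied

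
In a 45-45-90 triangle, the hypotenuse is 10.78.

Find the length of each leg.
In a 45-45-90 triangle hypotenuse = leg·√2, so leg = hypotenuse/√2.
Leg = 10.78/√2 ≈ 10.78/1.41421 ≈ 7.62261

Each leg = 7.623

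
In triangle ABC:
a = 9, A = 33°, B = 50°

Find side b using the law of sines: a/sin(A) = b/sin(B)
a/sin(A) = b/sin(B)  ⇒  b = a·sin(B)/sin(A) = 9·sin(50°)/sin(33°)
sin(50°) ≈ 0.766044, sin(33°) ≈ 0.544639
b ≈ 9·0.766044/0.544639 ≈ 6.8944/0.544639 ≈ 12.6587

b = 12.66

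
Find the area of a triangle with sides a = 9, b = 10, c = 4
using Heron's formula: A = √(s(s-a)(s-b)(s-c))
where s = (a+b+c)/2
s = (9 + 10 + 4)/2 = 23/2 = 11.5
s − a = 2.5, s − b = 1.5, s − c = 7.5
s(s−a)(s−b)(s−c) = 11.5·2.5·1.5·7.5 = 323.4375
Area = √323.4375 ≈ 17.9844

s = 11.5, Area = 17.98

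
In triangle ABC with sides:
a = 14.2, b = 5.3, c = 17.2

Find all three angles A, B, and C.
Law of cosines for each angle (a² = 201.64, b² = 28.09, c² = 295.84):
cos(A) = (b² + c² − a²)/(2bc) = (28.09 + 295.84 − 201.64)/(2·5.3·17.2) = 122.29/182.32 ≈ 0.670744  ⇒  A ≈ 47.8755°
cos(B) = (a² + c² − b²)/(2ac) = (201.64 + 295.84 − 28.09)/(2·14.2·17.2) = 469.39/488.48 ≈ 0.96092  ⇒  B ≈ 16.071°
cos(C) = (a² + b² − c²)/(2ab) = (201.64 + 28.09 − 295.84)/(2·14.2·5.3) = -66.11/150.52 ≈ -0.439211  ⇒  C ≈ 116.054°
Check: A + B + C ≈ 180°

A = 47.88°, B = 16.07°, C = 116.1°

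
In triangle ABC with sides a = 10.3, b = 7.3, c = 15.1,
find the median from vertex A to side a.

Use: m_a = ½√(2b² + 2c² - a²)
m_a = ½√(2·7.3² + 2·15.1² − 10.3²) = ½√(2·53.29 + 2·228.01 − 106.09) = ½√(106.58 + 456.02 − 106.09) = ½√456.51
√456.51 ≈ 21.3661, so m_a ≈ 10.683

m_a = 10.68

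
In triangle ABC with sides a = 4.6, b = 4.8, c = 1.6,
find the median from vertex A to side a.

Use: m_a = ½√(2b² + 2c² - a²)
m_a = ½√(2·4.8² + 2·1.6² − 4.6²) = ½√(2·23.04 + 2·2.56 − 21.16) = ½√(46.08 + 5.12 − 21.16) = ½√30.04
√30.04 ≈ 5.48088, so m_a ≈ 2.74044

m_a = 2.74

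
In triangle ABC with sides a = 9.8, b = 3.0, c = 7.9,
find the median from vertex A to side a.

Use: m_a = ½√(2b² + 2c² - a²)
m_a = ½√(2·3.0² + 2·7.9² − 9.8²) = ½√(2·9 + 2·62.41 − 96.04) = ½√(18 + 124.82 − 96.04) = ½√46.78
√46.78 ≈ 6.83959, so m_a ≈ 3.4198

m_a = 3.42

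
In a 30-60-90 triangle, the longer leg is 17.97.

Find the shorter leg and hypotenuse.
In a 30-60-90 triangle the sides are in ratio 1 : √3 : 2, so short leg = long leg/√3 and hypotenuse = 2·(short leg).
Short leg = 17.97/√3 ≈ 17.97/1.73205 ≈ 10.375
Hypotenuse = 2·10.375 ≈ 20.75

Short leg = 10.37, Hypotenuse = 20.75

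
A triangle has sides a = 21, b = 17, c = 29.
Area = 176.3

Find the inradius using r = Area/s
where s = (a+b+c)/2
s = (21 + 17 + 29)/2 = 67/2 = 33.5
r = Area/s = 176.3/33.5 ≈ 5.26269

r = 5.263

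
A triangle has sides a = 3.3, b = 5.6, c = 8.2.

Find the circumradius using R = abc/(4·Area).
First find the area with Heron's formula.
s = (3.3 + 5.6 + 8.2)/2 = 8.55
Area = √(s(s−a)(s−b)(s−c)) = √(8.55·5.25·2.95·0.35) ≈ √46.3463 ≈ 6.80781
abc = 3.3·5.6·8.2 = 151.536
R = abc/(4·Area) ≈ 151.536/(4·6.80781) = 151.536/27.2313 ≈ 5.56478

R = 5.565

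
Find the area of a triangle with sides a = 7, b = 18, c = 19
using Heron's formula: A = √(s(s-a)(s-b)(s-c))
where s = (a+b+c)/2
s = (7 + 18 + 19)/2 = 44/2 = 22
s − a = 15, s − b = 4, s − c = 3
s(s−a)(s−b)(s−c) = 22·15·4·3 = 3960
Area = √3960 ≈ 62.9285

s = 22.0, Area = 62.93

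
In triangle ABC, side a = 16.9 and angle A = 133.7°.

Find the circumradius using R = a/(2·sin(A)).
R = a/(2·sin(A)) = 16.9/(2·sin(133.7°))
sin(133.7°) ≈ 0.722967
R ≈ 16.9/(2·0.722967) = 16.9/1.44593 ≈ 11.6879

R = 11.69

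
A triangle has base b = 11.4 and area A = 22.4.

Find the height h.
A = ½·b·h  ⇒  h = 2A/b = 2·22.4/11.4 = 44.8/11.4 ≈ 3.92982

h = 3.93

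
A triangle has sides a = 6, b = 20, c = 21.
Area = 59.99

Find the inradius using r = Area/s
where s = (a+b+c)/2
s = (6 + 20 + 21)/2 = 47/2 = 23.5
r = Area/s = 59.99/23.5 ≈ 2.55277

r = 2.553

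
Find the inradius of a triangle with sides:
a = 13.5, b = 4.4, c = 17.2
r = Area/s where s is the semi-perimeter.
s = (13.5 + 4.4 + 17.2)/2 = 35.1/2 = 17.55
Area = √(s(s−a)(s−b)(s−c)) = √(17.55·4.05·13.15·0.35) ≈ √327.134 ≈ 18.0869
r ≈ 18.0869/17.55 ≈ 1.03059

r = 1.031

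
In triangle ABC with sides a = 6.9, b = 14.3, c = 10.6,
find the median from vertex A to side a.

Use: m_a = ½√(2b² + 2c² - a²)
m_a = ½√(2·14.3² + 2·10.6² − 6.9²) = ½√(2·204.49 + 2·112.36 − 47.61) = ½√(408.98 + 224.72 − 47.61) = ½√586.09
√586.09 ≈ 24.2093, so m_a ≈ 12.1046

m_a = 12.1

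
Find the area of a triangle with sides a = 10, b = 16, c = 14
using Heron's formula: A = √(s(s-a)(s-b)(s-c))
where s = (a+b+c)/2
s = (10 + 16 + 14)/2 = 40/2 = 20
s − a = 10, s − b = 4, s − c = 6
s(s−a)(s−b)(s−c) = 20·10·4·6 = 4800
Area = √4800 ≈ 69.282

s = 20.0, Area = 69.28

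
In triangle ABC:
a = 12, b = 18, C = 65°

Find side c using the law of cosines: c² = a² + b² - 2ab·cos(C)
c² = 12² + 18² − 2·12·18·cos(65°)
cos(65°) ≈ 0.422618
c² ≈ 144 + 324 − 432·(0.422618) ≈ 468 − 182.571 ≈ 285.429
c ≈ √285.429 ≈ 16.8946

c = 16.89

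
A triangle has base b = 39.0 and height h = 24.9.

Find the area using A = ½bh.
A = ½·b·h = ½·39.0·24.9 = ½·971.1 = 485.55

Area = 485.55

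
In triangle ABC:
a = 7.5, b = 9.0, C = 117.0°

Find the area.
Two sides and the included angle (SAS): A = ½·a·b·sin(C) = ½·7.5·9.0·sin(117.0°)
sin(117.0°) ≈ 0.891007
A ≈ ½·67.5·0.891007 = 33.75·0.891007 ≈ 30.0715

Area = 30.07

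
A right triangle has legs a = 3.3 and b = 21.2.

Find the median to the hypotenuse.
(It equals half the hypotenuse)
Hypotenuse c = √(a² + b²) = √(10.89 + 449.44) = √460.33 ≈ 21.4553
Median to hypotenuse = c/2 ≈ 21.4553/2 ≈ 10.7277

Median = 10.73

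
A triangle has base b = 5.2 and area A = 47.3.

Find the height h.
A = ½·b·h  ⇒  h = 2A/b = 2·47.3/5.2 = 94.6/5.2 ≈ 18.1923

h = 18.19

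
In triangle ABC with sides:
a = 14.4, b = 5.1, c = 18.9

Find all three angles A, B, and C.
Law of cosines for each angle (a² = 207.36, b² = 26.01, c² = 357.21):
cos(A) = (b² + c² − a²)/(2bc) = (26.01 + 357.21 − 207.36)/(2·5.1·18.9) = 175.86/192.78 ≈ 0.912232  ⇒  A ≈ 24.1844°
cos(B) = (a² + c² − b²)/(2ac) = (207.36 + 357.21 − 26.01)/(2·14.4·18.9) = 538.56/544.32 ≈ 0.989418  ⇒  B ≈ 8.34268°
cos(C) = (a² + b² − c²)/(2ab) = (207.36 + 26.01 − 357.21)/(2·14.4·5.1) = -123.84/146.88 ≈ -0.843137  ⇒  C ≈ 147.473°
Check: A + B + C ≈ 180°

A = 24.18°, B = 8.343°, C = 147.5°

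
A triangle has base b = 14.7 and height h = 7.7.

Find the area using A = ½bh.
A = ½·b·h = ½·14.7·7.7 = ½·113.19 = 56.595

Area = 56.595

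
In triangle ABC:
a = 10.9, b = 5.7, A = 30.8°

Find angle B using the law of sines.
a/sin(A) = b/sin(B)  ⇒  sin(B) = b·sin(A)/a = 5.7·sin(30.8°)/10.9
sin(30.8°) ≈ 0.512043
sin(B) ≈ 5.7·0.512043/10.9 ≈ 2.91864/10.9 ≈ 0.267766
B = arcsin(0.267766) ≈ 15.5313°
(Since b ≤ a we need B ≤ A, so the obtuse alternative 180° − 15.5313° ≈ 164.469° is rejected.)

B = 15.53°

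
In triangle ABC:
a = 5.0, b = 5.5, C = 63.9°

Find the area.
Two sides and the included angle (SAS): A = ½·a·b·sin(C) = ½·5.0·5.5·sin(63.9°)
sin(63.9°) ≈ 0.898028
A ≈ ½·27.5·0.898028 = 13.75·0.898028 ≈ 12.3479

Area = 12.35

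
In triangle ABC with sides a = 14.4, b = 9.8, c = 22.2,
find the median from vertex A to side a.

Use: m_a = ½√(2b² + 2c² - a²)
m_a = ½√(2·9.8² + 2·22.2² − 14.4²) = ½√(2·96.04 + 2·492.84 − 207.36) = ½√(192.08 + 985.68 − 207.36) = ½√970.4
√970.4 ≈ 31.1512, so m_a ≈ 15.5756

m_a = 15.58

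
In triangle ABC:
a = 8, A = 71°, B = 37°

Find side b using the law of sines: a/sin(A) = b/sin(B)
a/sin(A) = b/sin(B)  ⇒  b = a·sin(B)/sin(A) = 8·sin(37°)/sin(71°)
sin(37°) ≈ 0.601815, sin(71°) ≈ 0.945519
b ≈ 8·0.601815/0.945519 ≈ 4.81452/0.945519 ≈ 5.09194

b = 5.092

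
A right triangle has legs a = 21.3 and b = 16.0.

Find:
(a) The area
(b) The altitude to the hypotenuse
(a) The legs are perpendicular, so Area = ½·a·b = ½·21.3·16.0 = ½·340.8 = 170.4
(b) Hypotenuse c = √(a² + b²) = √(453.69 + 256) = √709.69 ≈ 26.64
    Area = ½·c·h_c  ⇒  h_c = 2·Area/c = 340.8/26.64 ≈ 12.7928

Area = 170.4, h_c = 12.79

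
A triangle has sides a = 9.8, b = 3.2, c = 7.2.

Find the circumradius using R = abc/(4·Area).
First find the area with Heron's formula.
s = (9.8 + 3.2 + 7.2)/2 = 10.1
Area = √(s(s−a)(s−b)(s−c)) = √(10.1·0.3·6.9·2.9) ≈ √60.6303 ≈ 7.78655
abc = 9.8·3.2·7.2 = 225.792
R = abc/(4·Area) ≈ 225.792/(4·7.78655) = 225.792/31.1462 ≈ 7.24943

R = 7.249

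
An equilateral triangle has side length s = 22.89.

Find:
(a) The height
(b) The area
(a) The height splits the triangle into two 30-60-90 halves: h = s·√3/2 = 22.89·1.73205/2 ≈ 39.6466/2 ≈ 19.8233
(b) Area = (√3/4)·s² = (√3/4)·22.89² = (√3/4)·523.9521 ≈ 0.433013·523.9521 ≈ 226.878

Height = 19.82, Area = 226.9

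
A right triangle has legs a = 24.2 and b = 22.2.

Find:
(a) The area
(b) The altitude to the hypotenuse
(a) The legs are perpendicular, so Area = ½·a·b = ½·24.2·22.2 = ½·537.24 = 268.62
(b) Hypotenuse c = √(a² + b²) = √(585.64 + 492.84) = √1078.48 ≈ 32.8402
    Area = ½·c·h_c  ⇒  h_c = 2·Area/c = 537.24/32.8402 ≈ 16.3592

Area = 268.62, h_c = 16.36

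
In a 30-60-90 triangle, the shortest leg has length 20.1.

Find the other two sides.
In a 30-60-90 triangle the sides are in ratio 1 : √3 : 2 (short leg : long leg : hypotenuse).
Long leg = 20.1·√3 ≈ 20.1·1.73205 ≈ 34.8142
Hypotenuse = 2·20.1 = 40.2

Long leg = 20.1√3 = 34.81, Hypotenuse = 40.2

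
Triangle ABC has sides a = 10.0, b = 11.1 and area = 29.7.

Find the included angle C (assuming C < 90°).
Area = ½·a·b·sin(C)  ⇒  sin(C) = 2·Area/(a·b) = 2·29.7/(10.0·11.1) = 59.4/111 ≈ 0.535135
C = arcsin(0.535135) ≈ 32.3531° (taking the acute solution since C < 90°)

C = 32.35°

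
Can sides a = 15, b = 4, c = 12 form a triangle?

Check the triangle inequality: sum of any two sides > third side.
a + b vs c: 15 + 4 = 19 > 12  ✓
a + c vs b: 15 + 12 = 27 > 4  ✓
b + c vs a: 4 + 12 = 16 > 15  ✓

Yes, triangle inequality satisfied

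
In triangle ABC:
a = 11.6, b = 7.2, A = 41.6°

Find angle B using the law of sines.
a/sin(A) = b/sin(B)  ⇒  sin(B) = b·sin(A)/a = 7.2·sin(41.6°)/11.6
sin(41.6°) ≈ 0.663926
sin(B) ≈ 7.2·0.663926/11.6 ≈ 4.78027/11.6 ≈ 0.412092
B = arcsin(0.412092) ≈ 24.3363°
(Since b ≤ a we need B ≤ A, so the obtuse alternative 180° − 24.3363° ≈ 155.664° is rejected.)

B = 24.34°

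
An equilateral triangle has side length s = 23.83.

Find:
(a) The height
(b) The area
(a) The height splits the triangle into two 30-60-90 halves: h = s·√3/2 = 23.83·1.73205/2 ≈ 41.2748/2 ≈ 20.6374
(b) Area = (√3/4)·s² = (√3/4)·23.83² = (√3/4)·567.8689 ≈ 0.433013·567.8689 ≈ 245.894

Height = 20.64, Area = 245.9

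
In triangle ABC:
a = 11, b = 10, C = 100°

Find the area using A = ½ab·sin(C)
A = ½·a·b·sin(C) = ½·11·10·sin(100°)
sin(100°) ≈ 0.984808
A ≈ ½·110·0.984808 = 55·0.984808 ≈ 54.1644

Area = 54.16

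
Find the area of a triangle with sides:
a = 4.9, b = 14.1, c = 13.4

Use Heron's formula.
s = (4.9 + 14.1 + 13.4)/2 = 32.4/2 = 16.2
s − a = 11.3, s − b = 2.1, s − c = 2.8
s(s−a)(s−b)(s−c) = 16.2·11.3·2.1·2.8 ≈ 1076.39
Area = √1076.39 ≈ 32.8084

Area = 32.81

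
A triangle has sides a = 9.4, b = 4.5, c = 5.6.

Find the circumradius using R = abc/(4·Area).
First find the area with Heron's formula.
s = (9.4 + 4.5 + 5.6)/2 = 9.75
Area = √(s(s−a)(s−b)(s−c)) = √(9.75·0.35·5.25·4.15) ≈ √74.3498 ≈ 8.62264
abc = 9.4·4.5·5.6 = 236.88
R = abc/(4·Area) ≈ 236.88/(4·8.62264) = 236.88/34.4905 ≈ 6.86797

R = 6.868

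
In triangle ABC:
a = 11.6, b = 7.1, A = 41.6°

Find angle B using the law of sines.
a/sin(A) = b/sin(B)  ⇒  sin(B) = b·sin(A)/a = 7.1·sin(41.6°)/11.6
sin(41.6°) ≈ 0.663926
sin(B) ≈ 7.1·0.663926/11.6 ≈ 4.71388/11.6 ≈ 0.406369
B = arcsin(0.406369) ≈ 23.9769°
(Since b ≤ a we need B ≤ A, so the obtuse alternative 180° − 23.9769° ≈ 156.023° is rejected.)

B = 23.98°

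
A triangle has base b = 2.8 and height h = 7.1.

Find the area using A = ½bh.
A = ½·b·h = ½·2.8·7.1 = ½·19.88 = 9.94

Area = 9.94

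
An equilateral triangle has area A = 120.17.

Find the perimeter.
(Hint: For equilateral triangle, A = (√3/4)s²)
A = (√3/4)s²  ⇒  s² = 4A/√3 = 4·120.17/√3 = 480.68/1.73205 ≈ 277.521
s ≈ √277.521 ≈ 16.659
Perimeter = 3s ≈ 3·16.659 ≈ 49.9769

Perimeter = 49.98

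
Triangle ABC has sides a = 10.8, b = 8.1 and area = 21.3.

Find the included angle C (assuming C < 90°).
Area = ½·a·b·sin(C)  ⇒  sin(C) = 2·Area/(a·b) = 2·21.3/(10.8·8.1) = 42.6/87.48 ≈ 0.486968
C = arcsin(0.486968) ≈ 29.1415° (taking the acute solution since C < 90°)

C = 29.14°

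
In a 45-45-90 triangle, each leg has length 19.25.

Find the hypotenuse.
In a 45-45-90 triangle the sides are in ratio 1 : 1 : √2, so hypotenuse = leg·√2.
Hypotenuse = 19.25·√2 ≈ 19.25·1.41421 ≈ 27.2236

Hypotenuse = 19.25√2 = 27.22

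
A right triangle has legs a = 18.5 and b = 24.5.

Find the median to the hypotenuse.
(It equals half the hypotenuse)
Hypotenuse c = √(a² + b²) = √(342.25 + 600.25) = √942.5 ≈ 30.7002
Median to hypotenuse = c/2 ≈ 30.7002/2 ≈ 15.3501

Median = 15.35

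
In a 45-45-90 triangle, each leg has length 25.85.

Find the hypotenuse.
In a 45-45-90 triangle the sides are in ratio 1 : 1 : √2, so hypotenuse = leg·√2.
Hypotenuse = 25.85·√2 ≈ 25.85·1.41421 ≈ 36.5574

Hypotenuse = 25.85√2 = 36.56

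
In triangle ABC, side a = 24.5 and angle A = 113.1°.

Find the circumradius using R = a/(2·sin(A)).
R = a/(2·sin(A)) = 24.5/(2·sin(113.1°))
sin(113.1°) ≈ 0.919821
R ≈ 24.5/(2·0.919821) = 24.5/1.83964 ≈ 13.3178

R = 13.32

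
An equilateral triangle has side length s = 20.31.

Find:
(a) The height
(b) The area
(a) The height splits the triangle into two 30-60-90 halves: h = s·√3/2 = 20.31·1.73205/2 ≈ 35.178/2 ≈ 17.589
(b) Area = (√3/4)·s² = (√3/4)·20.31² = (√3/4)·412.4961 ≈ 0.433013·412.4961 ≈ 178.616

Height = 17.59, Area = 178.6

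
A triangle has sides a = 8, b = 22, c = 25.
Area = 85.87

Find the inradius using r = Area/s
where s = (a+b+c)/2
s = (8 + 22 + 25)/2 = 55/2 = 27.5
r = Area/s = 85.87/27.5 ≈ 3.12255

r = 3.123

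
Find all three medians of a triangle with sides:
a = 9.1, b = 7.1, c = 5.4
Median formula: m_a = ½√(2b² + 2c² − a²) (and cyclically). a² = 82.81, b² = 50.41, c² = 29.16.
m_a = ½√(2·50.41 + 2·29.16 − 82.81) = ½√76.33 ≈ ½·8.7367 ≈ 4.36835
m_b = ½√(2·82.81 + 2·29.16 − 50.41) = ½√173.53 ≈ ½·13.1731 ≈ 6.58654
m_c = ½√(2·82.81 + 2·50.41 − 29.16) = ½√237.28 ≈ ½·15.4039 ≈ 7.70195

m_a = 4.368, m_b = 6.587, m_c = 7.702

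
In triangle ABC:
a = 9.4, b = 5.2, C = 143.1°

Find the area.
Two sides and the included angle (SAS): A = ½·a·b·sin(C) = ½·9.4·5.2·sin(143.1°)
sin(143.1°) ≈ 0.60042
A ≈ ½·48.88·0.60042 = 24.44·0.60042 ≈ 14.6743

Area = 14.67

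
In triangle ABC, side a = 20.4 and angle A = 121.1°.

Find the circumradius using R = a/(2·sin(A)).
R = a/(2·sin(A)) = 20.4/(2·sin(121.1°))
sin(121.1°) ≈ 0.856267
R ≈ 20.4/(2·0.856267) = 20.4/1.71253 ≈ 11.9122

R = 11.91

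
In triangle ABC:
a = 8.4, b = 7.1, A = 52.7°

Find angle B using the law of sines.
a/sin(A) = b/sin(B)  ⇒  sin(B) = b·sin(A)/a = 7.1·sin(52.7°)/8.4
sin(52.7°) ≈ 0.795473
sin(B) ≈ 7.1·0.795473/8.4 ≈ 5.64786/8.4 ≈ 0.672364
B = arcsin(0.672364) ≈ 42.2498°
(Since b ≤ a we need B ≤ A, so the obtuse alternative 180° − 42.2498° ≈ 137.75° is rejected.)

B = 42.25°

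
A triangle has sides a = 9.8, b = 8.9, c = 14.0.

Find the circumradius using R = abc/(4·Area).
First find the area with Heron's formula.
s = (9.8 + 8.9 + 14.0)/2 = 16.35
Area = √(s(s−a)(s−b)(s−c)) = √(16.35·6.55·7.45·2.35) ≈ √1874.92 ≈ 43.3004
abc = 9.8·8.9·14.0 = 1221.08
R = abc/(4·Area) ≈ 1221.08/(4·43.3004) = 1221.08/173.201 ≈ 7.05006

R = 7.05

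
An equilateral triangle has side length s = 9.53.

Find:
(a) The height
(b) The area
(a) The height splits the triangle into two 30-60-90 halves: h = s·√3/2 = 9.53·1.73205/2 ≈ 16.5064/2 ≈ 8.25322
(b) Area = (√3/4)·s² = (√3/4)·9.53² = (√3/4)·90.8209 ≈ 0.433013·90.8209 ≈ 39.3266

Height = 8.253, Area = 39.33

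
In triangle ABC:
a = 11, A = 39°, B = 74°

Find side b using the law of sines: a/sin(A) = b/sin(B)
a/sin(A) = b/sin(B)  ⇒  b = a·sin(B)/sin(A) = 11·sin(74°)/sin(39°)
sin(74°) ≈ 0.961262, sin(39°) ≈ 0.62932
b ≈ 11·0.961262/0.62932 ≈ 10.5739/0.62932 ≈ 16.8021

b = 16.8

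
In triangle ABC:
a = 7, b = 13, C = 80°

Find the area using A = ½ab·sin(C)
A = ½·a·b·sin(C) = ½·7·13·sin(80°)
sin(80°) ≈ 0.984808
A ≈ ½·91·0.984808 = 45.5·0.984808 ≈ 44.8088

Area = 44.81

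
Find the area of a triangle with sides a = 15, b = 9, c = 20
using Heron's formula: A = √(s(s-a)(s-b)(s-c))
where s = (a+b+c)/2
s = (15 + 9 + 20)/2 = 44/2 = 22
s − a = 7, s − b = 13, s − c = 2
s(s−a)(s−b)(s−c) = 22·7·13·2 = 4004
Area = √4004 ≈ 63.2772

s = 22.0, Area = 63.28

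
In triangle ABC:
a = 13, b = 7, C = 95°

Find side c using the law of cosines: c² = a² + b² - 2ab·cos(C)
c² = 13² + 7² − 2·13·7·cos(95°)
cos(95°) ≈ -0.0871557
c² ≈ 169 + 49 − 182·(-0.0871557) ≈ 218 + 15.8623 ≈ 233.862
c ≈ √233.862 ≈ 15.2926

c = 15.29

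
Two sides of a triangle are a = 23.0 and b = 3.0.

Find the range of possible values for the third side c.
Triangle inequality: |a − b| < c < a + b
|a − b| = |23.0 − 3.0| = 20
a + b = 23.0 + 3.0 = 26

20 < c < 26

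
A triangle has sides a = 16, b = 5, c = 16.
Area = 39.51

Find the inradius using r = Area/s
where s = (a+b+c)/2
s = (16 + 5 + 16)/2 = 37/2 = 18.5
r = Area/s = 39.51/18.5 ≈ 2.13568

r = 2.136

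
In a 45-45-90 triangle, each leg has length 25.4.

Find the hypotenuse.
In a 45-45-90 triangle the sides are in ratio 1 : 1 : √2, so hypotenuse = leg·√2.
Hypotenuse = 25.4·√2 ≈ 25.4·1.41421 ≈ 35.921

Hypotenuse = 25.4√2 = 35.92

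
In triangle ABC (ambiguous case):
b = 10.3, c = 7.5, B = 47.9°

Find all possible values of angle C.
b/sin(B) = c/sin(C)  ⇒  sin(C) = c·sin(B)/b = 7.5·sin(47.9°)/10.3
sin(47.9°) ≈ 0.741976
sin(C) ≈ 7.5·0.741976/10.3 ≈ 5.56482/10.3 ≈ 0.540274
Candidate 1: C₁ = arcsin(0.540274) ≈ 32.7023°  →  A = 180° − 47.9° − 32.7023° ≈ 99.3977° > 0, valid
Candidate 2: C₂ = 180° − C₁ ≈ 147.298°  →  A = 180° − 47.9° − 147.298° ≈ -15.1977° ≤ 0, not a valid triangle

C = 32.7° (one solution)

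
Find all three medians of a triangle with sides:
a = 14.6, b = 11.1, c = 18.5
Median formula: m_a = ½√(2b² + 2c² − a²) (and cyclically). a² = 213.16, b² = 123.21, c² = 342.25.
m_a = ½√(2·123.21 + 2·342.25 − 213.16) = ½√717.76 ≈ ½·26.791 ≈ 13.3955
m_b = ½√(2·213.16 + 2·342.25 − 123.21) = ½√987.61 ≈ ½·31.4263 ≈ 15.7131
m_c = ½√(2·213.16 + 2·123.21 − 342.25) = ½√330.49 ≈ ½·18.1794 ≈ 9.08969

m_a = 13.4, m_b = 15.71, m_c = 9.09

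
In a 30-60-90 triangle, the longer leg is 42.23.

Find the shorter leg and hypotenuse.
In a 30-60-90 triangle the sides are in ratio 1 : √3 : 2, so short leg = long leg/√3 and hypotenuse = 2·(short leg).
Short leg = 42.23/√3 ≈ 42.23/1.73205 ≈ 24.3815
Hypotenuse = 2·24.3815 ≈ 48.763

Short leg = 24.38, Hypotenuse = 48.76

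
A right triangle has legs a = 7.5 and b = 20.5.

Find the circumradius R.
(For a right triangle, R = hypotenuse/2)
Hypotenuse c = √(a² + b²) = √(56.25 + 420.25) = √476.5 ≈ 21.8289
R = c/2 ≈ 21.8289/2 ≈ 10.9144

R = 10.91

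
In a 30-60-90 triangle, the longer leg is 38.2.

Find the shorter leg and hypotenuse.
In a 30-60-90 triangle the sides are in ratio 1 : √3 : 2, so short leg = long leg/√3 and hypotenuse = 2·(short leg).
Short leg = 38.2/√3 ≈ 38.2/1.73205 ≈ 22.0548
Hypotenuse = 2·22.0548 ≈ 44.1096

Short leg = 22.05, Hypotenuse = 44.11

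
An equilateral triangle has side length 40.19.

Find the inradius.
r = Area/s with s the semi-perimeter.
Area = (√3/4)·40.19² = (√3/4)·1615.2361 ≈ 0.433013·1615.2361 ≈ 699.418
s = 3·40.19/2 = 60.285
r ≈ 699.418/60.285 ≈ 11.6019
(Equivalently r = side/(2√3) = 40.19/3.4641 ≈ 11.6019.)

r = 11.6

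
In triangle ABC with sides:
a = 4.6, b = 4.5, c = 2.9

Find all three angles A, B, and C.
Law of cosines for each angle (a² = 21.16, b² = 20.25, c² = 8.41):
cos(A) = (b² + c² − a²)/(2bc) = (20.25 + 8.41 − 21.16)/(2·4.5·2.9) = 7.5/26.1 ≈ 0.287356  ⇒  A ≈ 73.3003°
cos(B) = (a² + c² − b²)/(2ac) = (21.16 + 8.41 − 20.25)/(2·4.6·2.9) = 9.32/26.68 ≈ 0.349325  ⇒  B ≈ 69.5539°
cos(C) = (a² + b² − c²)/(2ab) = (21.16 + 20.25 − 8.41)/(2·4.6·4.5) = 33/41.4 ≈ 0.797101  ⇒  C ≈ 37.1458°
Check: A + B + C ≈ 180°

A = 73.3°, B = 69.55°, C = 37.15°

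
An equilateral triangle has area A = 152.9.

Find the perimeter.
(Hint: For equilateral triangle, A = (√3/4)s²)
A = (√3/4)s²  ⇒  s² = 4A/√3 = 4·152.9/√3 = 611.6/1.73205 ≈ 353.107
s ≈ √353.107 ≈ 18.7912
Perimeter = 3s ≈ 3·18.7912 ≈ 56.3735

Perimeter = 56.37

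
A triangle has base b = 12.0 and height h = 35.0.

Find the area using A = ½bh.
A = ½·b·h = ½·12.0·35.0 = ½·420 = 210

Area = 210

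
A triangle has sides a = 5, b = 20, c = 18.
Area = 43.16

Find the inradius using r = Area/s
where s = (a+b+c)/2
s = (5 + 20 + 18)/2 = 43/2 = 21.5
r = Area/s = 43.16/21.5 ≈ 2.00744

r = 2.007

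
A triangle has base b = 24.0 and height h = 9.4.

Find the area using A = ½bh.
A = ½·b·h = ½·24.0·9.4 = ½·225.6 = 112.8

Area = 112.8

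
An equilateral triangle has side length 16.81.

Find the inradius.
r = Area/s with s the semi-perimeter.
Area = (√3/4)·16.81² = (√3/4)·282.5761 ≈ 0.433013·282.5761 ≈ 122.359
s = 3·16.81/2 = 25.215
r ≈ 122.359/25.215 ≈ 4.85263
(Equivalently r = side/(2√3) = 16.81/3.4641 ≈ 4.85263.)

r = 4.853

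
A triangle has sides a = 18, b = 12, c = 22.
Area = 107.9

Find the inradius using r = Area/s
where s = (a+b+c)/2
s = (18 + 12 + 22)/2 = 52/2 = 26
r = Area/s = 107.9/26 ≈ 4.15

r = 4.15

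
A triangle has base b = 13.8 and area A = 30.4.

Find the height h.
A = ½·b·h  ⇒  h = 2A/b = 2·30.4/13.8 = 60.8/13.8 ≈ 4.4058

h = 4.406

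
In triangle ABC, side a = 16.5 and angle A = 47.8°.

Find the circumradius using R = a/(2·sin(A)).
R = a/(2·sin(A)) = 16.5/(2·sin(47.8°))
sin(47.8°) ≈ 0.740805
R ≈ 16.5/(2·0.740805) = 16.5/1.48161 ≈ 11.1365

R = 11.14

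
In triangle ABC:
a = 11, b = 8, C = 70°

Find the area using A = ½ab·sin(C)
A = ½·a·b·sin(C) = ½·11·8·sin(70°)
sin(70°) ≈ 0.939693
A ≈ ½·88·0.939693 = 44·0.939693 ≈ 41.3465

Area = 41.35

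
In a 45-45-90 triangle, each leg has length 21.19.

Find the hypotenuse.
In a 45-45-90 triangle the sides are in ratio 1 : 1 : √2, so hypotenuse = leg·√2.
Hypotenuse = 21.19·√2 ≈ 21.19·1.41421 ≈ 29.9672

Hypotenuse = 21.19√2 = 29.97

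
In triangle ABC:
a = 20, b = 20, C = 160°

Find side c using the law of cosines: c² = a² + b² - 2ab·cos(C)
c² = 20² + 20² − 2·20·20·cos(160°)
cos(160°) ≈ -0.939693
c² ≈ 400 + 400 − 800·(-0.939693) ≈ 800 + 751.754 ≈ 1551.75
c ≈ √1551.75 ≈ 39.3923

c = 39.39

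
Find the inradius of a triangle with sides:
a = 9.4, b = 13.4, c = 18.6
r = Area/s where s is the semi-perimeter.
s = (9.4 + 13.4 + 18.6)/2 = 41.4/2 = 20.7
Area = √(s(s−a)(s−b)(s−c)) = √(20.7·11.3·7.3·2.1) ≈ √3585.84 ≈ 59.8819
r ≈ 59.8819/20.7 ≈ 2.89284

r = 2.893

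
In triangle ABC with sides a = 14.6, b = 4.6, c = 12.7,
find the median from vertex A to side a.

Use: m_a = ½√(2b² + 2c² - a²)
m_a = ½√(2·4.6² + 2·12.7² − 14.6²) = ½√(2·21.16 + 2·161.29 − 213.16) = ½√(42.32 + 322.58 − 213.16) = ½√151.74
√151.74 ≈ 12.3183, so m_a ≈ 6.15914

m_a = 6.159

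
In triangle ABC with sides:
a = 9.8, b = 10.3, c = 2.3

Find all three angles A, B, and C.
Law of cosines for each angle (a² = 96.04, b² = 106.09, c² = 5.29):
cos(A) = (b² + c² − a²)/(2bc) = (106.09 + 5.29 − 96.04)/(2·10.3·2.3) = 15.34/47.38 ≈ 0.323765  ⇒  A ≈ 71.1092°
cos(B) = (a² + c² − b²)/(2ac) = (96.04 + 5.29 − 106.09)/(2·9.8·2.3) = -4.76/45.08 ≈ -0.10559  ⇒  B ≈ 96.0612°
cos(C) = (a² + b² − c²)/(2ab) = (96.04 + 106.09 − 5.29)/(2·9.8·10.3) = 196.84/201.88 ≈ 0.975035  ⇒  C ≈ 12.8296°
Check: A + B + C ≈ 180°

A = 71.11°, B = 96.06°, C = 12.83°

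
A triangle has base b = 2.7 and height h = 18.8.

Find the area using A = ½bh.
A = ½·b·h = ½·2.7·18.8 = ½·50.76 = 25.38

Area = 25.38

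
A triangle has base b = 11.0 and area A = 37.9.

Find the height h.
A = ½·b·h  ⇒  h = 2A/b = 2·37.9/11.0 = 75.8/11.0 ≈ 6.89091

h = 6.891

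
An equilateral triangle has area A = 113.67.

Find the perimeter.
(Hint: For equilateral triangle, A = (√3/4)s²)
A = (√3/4)s²  ⇒  s² = 4A/√3 = 4·113.67/√3 = 454.68/1.73205 ≈ 262.51
s ≈ √262.51 ≈ 16.2021
Perimeter = 3s ≈ 3·16.2021 ≈ 48.6064

Perimeter = 48.61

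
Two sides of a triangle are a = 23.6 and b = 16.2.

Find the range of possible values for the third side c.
Triangle inequality: |a − b| < c < a + b
|a − b| = |23.6 − 16.2| = 7.4
a + b = 23.6 + 16.2 = 39.8

7.4 < c < 39.8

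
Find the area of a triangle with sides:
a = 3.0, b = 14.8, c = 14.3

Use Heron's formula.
s = (3.0 + 14.8 + 14.3)/2 = 32.1/2 = 16.05
s − a = 13.05, s − b = 1.25, s − c = 1.75
s(s−a)(s−b)(s−c) = 16.05·13.05·1.25·1.75 ≈ 458.177
Area = √458.177 ≈ 21.4051

Area = 21.41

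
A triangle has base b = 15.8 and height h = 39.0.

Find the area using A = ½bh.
A = ½·b·h = ½·15.8·39.0 = ½·616.2 = 308.1

Area = 308.1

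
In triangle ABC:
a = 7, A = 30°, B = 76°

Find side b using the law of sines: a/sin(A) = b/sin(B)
a/sin(A) = b/sin(B)  ⇒  b = a·sin(B)/sin(A) = 7·sin(76°)/sin(30°)
sin(76°) ≈ 0.970296, sin(30°) ≈ 0.5
b ≈ 7·0.970296/0.5 ≈ 6.79207/0.5 ≈ 13.5841

b = 13.58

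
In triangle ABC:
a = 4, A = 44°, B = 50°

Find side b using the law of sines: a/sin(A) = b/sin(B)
a/sin(A) = b/sin(B)  ⇒  b = a·sin(B)/sin(A) = 4·sin(50°)/sin(44°)
sin(50°) ≈ 0.766044, sin(44°) ≈ 0.694658
b ≈ 4·0.766044/0.694658 ≈ 3.06418/0.694658 ≈ 4.41106

b = 4.411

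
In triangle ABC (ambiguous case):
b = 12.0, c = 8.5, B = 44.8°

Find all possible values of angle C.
b/sin(B) = c/sin(C)  ⇒  sin(C) = c·sin(B)/b = 8.5·sin(44.8°)/12.0
sin(44.8°) ≈ 0.704634
sin(C) ≈ 8.5·0.704634/12.0 ≈ 5.98939/12.0 ≈ 0.499116
Candidate 1: C₁ = arcsin(0.499116) ≈ 29.9415°  →  A = 180° − 44.8° − 29.9415° ≈ 105.258° > 0, valid
Candidate 2: C₂ = 180° − C₁ ≈ 150.058°  →  A = 180° − 44.8° − 150.058° ≈ -14.8585° ≤ 0, not a valid triangle

C = 29.94° (one solution)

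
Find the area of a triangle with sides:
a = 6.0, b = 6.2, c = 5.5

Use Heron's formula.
s = (6.0 + 6.2 + 5.5)/2 = 17.7/2 = 8.85
s − a = 2.85, s − b = 2.65, s − c = 3.35
s(s−a)(s−b)(s−c) = 8.85·2.85·2.65·3.35 ≈ 223.913
Area = √223.913 ≈ 14.9637

Area = 14.96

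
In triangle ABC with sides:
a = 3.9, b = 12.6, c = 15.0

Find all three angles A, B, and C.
Law of cosines for each angle (a² = 15.21, b² = 158.76, c² = 225):
cos(A) = (b² + c² − a²)/(2bc) = (158.76 + 225 − 15.21)/(2·12.6·15.0) = 368.55/378 ≈ 0.975  ⇒  A ≈ 12.8386°
cos(B) = (a² + c² − b²)/(2ac) = (15.21 + 225 − 158.76)/(2·3.9·15.0) = 81.45/117 ≈ 0.696154  ⇒  B ≈ 45.8808°
cos(C) = (a² + b² − c²)/(2ab) = (15.21 + 158.76 − 225)/(2·3.9·12.6) = -51.03/98.28 ≈ -0.519231  ⇒  C ≈ 121.281°
Check: A + B + C ≈ 180°

A = 12.84°, B = 45.88°, C = 121.3°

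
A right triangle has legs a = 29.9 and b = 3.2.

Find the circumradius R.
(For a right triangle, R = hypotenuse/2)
Hypotenuse c = √(a² + b²) = √(894.01 + 10.24) = √904.25 ≈ 30.0707
R = c/2 ≈ 30.0707/2 ≈ 15.0354

R = 15.04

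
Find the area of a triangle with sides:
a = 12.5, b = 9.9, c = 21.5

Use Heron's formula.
s = (12.5 + 9.9 + 21.5)/2 = 43.9/2 = 21.95
s − a = 9.45, s − b = 12.05, s − c = 0.45
s(s−a)(s−b)(s−c) = 21.95·9.45·12.05·0.45 ≈ 1124.78
Area = √1124.78 ≈ 33.5377

Area = 33.54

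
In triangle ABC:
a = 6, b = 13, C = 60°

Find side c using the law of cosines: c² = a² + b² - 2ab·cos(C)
c² = 6² + 13² − 2·6·13·cos(60°)
cos(60°) ≈ 0.5
c² ≈ 36 + 169 − 156·(0.5) ≈ 205 − 78 ≈ 127
c ≈ √127 ≈ 11.2694

c = 11.27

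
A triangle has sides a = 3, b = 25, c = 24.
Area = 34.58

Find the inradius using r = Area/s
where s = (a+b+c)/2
s = (3 + 25 + 24)/2 = 52/2 = 26
r = Area/s = 34.58/26 ≈ 1.33

r = 1.33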